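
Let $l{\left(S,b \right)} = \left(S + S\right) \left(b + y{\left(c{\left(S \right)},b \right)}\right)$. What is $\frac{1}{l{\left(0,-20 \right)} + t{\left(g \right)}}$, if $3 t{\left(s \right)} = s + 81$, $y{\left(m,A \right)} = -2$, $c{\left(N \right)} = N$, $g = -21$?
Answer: $\frac{1}{20} \approx 0.05$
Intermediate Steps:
$t{\left(s \right)} = 27 + \frac{s}{3}$ ($t{\left(s \right)} = \frac{s + 81}{3} = \frac{81 + s}{3} = 27 + \frac{s}{3}$)
$l{\left(S,b \right)} = 2 S \left(-2 + b\right)$ ($l{\left(S,b \right)} = \left(S + S\right) \left(b - 2\right) = 2 S \left(-2 + b\right)$)
$\frac{1}{l{\left(0,-20 \right)} + t{\left(g \right)}} = \frac{1}{2 \cdot 0 \left(-2 - 20\right) + \left(27 + \frac{1}{3} \left(-21\right)\right)} = \frac{1}{2 \cdot 0 \left(-22\right) + \left(27 - 7\right)} = \frac{1}{0 + 20} = \frac{1}{20}$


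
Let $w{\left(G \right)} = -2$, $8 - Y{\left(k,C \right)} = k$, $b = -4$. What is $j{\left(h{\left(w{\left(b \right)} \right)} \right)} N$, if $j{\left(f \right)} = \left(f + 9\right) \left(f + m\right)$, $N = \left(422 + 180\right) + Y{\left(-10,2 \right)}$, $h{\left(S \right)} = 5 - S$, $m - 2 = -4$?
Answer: $49600$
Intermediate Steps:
$Y{\left(k,C \right)} = 8 - k$
$m = -2$ ($m = 2 - 4 = -2$)
$N = 620$ ($N = \left(422 + 180\right) + \left(8 - -10\right) = 602 + \left(8 + 10\right) = 602 + 18 = 620$)
$j{\left(f \right)} = \left(-2 + f\right) \left(9 + f\right)$ ($j{\left(f \right)} = \left(f + 9\right) \left(f - 2\right) = \left(9 + f\right) \left(-2 + f\right) = \left(-2 + f\right) \left(9 + f\right)$)
$j{\left(h{\left(w{\left(b \right)} \right)} \right)} N = \left(-18 + \left(5 - -2\right)^{2} + 7 \left(5 - -2\right)\right) 620 = \left(-18 + \left(5 + 2\right)^{2} + 7 \left(5 + 2\right)\right) 620 = \left(-18 + 7^{2} + 7 \cdot 7\right) 620 = \left(-18 + 49 + 49\right) 620 = 80 \cdot 620 = 49600$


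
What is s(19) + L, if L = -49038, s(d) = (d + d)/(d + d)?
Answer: -49037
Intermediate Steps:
s(d) = 1 (s(d) = (2*d)/((2*d)) = (2*d)*(1/(2*d)) = 1)
s(19) + L = 1 - 49038 = -49037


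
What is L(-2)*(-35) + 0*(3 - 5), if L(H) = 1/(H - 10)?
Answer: 35/12 ≈ 2.9167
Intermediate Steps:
L(H) = 1/(-10 + H)
L(-2)*(-35) + 0*(3 - 5) = -35/(-10 - 2) + 0*(3 - 5) = -35/(-12) + 0*(-2) = -1/12*(-35) + 0 = 35/12 + 0 = 35/12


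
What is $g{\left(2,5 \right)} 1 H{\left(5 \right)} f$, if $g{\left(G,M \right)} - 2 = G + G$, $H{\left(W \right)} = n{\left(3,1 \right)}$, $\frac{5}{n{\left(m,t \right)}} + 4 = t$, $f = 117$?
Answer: $-1170$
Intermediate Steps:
$n{\left(m,t \right)} = \frac{5}{-4 + t}$
$H{\left(W \right)} = - \frac{5}{3}$ ($H{\left(W \right)} = \frac{5}{-4 + 1} = \frac{5}{-3} = 5 \left(- \frac{1}{3}\right) = - \frac{5}{3}$)
$g{\left(G,M \right)} = 2 + 2 G$ ($g{\left(G,M \right)} = 2 + \left(G + G\right) = 2 + 2 G$)
$g{\left(2,5 \right)} 1 H{\left(5 \right)} f = \left(2 + 2 \cdot 2\right) 1 \left(- \frac{5}{3}\right) 117 = \left(2 + 4\right) 1 \left(- \frac{5}{3}\right) 117 = 6 \cdot 1 \left(- \frac{5}{3}\right) 117 = 6 \left(- \frac{5}{3}\right) 117 = \left(-10\right) 117 = -1170$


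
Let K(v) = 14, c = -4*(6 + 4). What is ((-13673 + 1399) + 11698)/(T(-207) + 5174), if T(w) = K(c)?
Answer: -144/1297 ≈ -0.11103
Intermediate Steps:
c = -40 (c = -4*10 = -40)
T(w) = 14
((-13673 + 1399) + 11698)/(T(-207) + 5174) = ((-13673 + 1399) + 11698)/(14 + 5174) = (-12274 + 11698)/5188 = -576*1/5188 = -144/1297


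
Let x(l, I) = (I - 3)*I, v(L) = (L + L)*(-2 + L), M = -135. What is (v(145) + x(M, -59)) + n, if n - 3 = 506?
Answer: 45637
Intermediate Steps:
n = 509 (n = 3 + 506 = 509)
v(L) = 2*L*(-2 + L) (v(L) = (2*L)*(-2 + L) = 2*L*(-2 + L))
x(l, I) = I*(-3 + I) (x(l, I) = (-3 + I)*I = I*(-3 + I))
(v(145) + x(M, -59)) + n = (2*145*(-2 + 145) - 59*(-3 - 59)) + 509 = (2*145*143 - 59*(-62)) + 509 = (41470 + 3658) + 509 = 45128 + 509 = 45637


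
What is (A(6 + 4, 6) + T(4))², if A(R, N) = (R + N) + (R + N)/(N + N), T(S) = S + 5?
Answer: 6241/9 ≈ 693.44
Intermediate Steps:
T(S) = 5 + S
A(R, N) = N + R + (N + R)/(2*N) (A(R, N) = (N + R) + (N + R)/((2*N)) = (N + R) + (N + R)*(1/(2*N)) = (N + R) + (N + R)/(2*N) = N + R + (N + R)/(2*N))
(A(6 + 4, 6) + T(4))² = ((½ + 6 + (6 + 4) + (½)*(6 + 4)/6) + (5 + 4))² = ((½ + 6 + 10 + (½)*10*(⅙)) + 9)² = ((½ + 6 + 10 + ⅚) + 9)² = (52/3 + 9)² = (79/3)² = 6241/9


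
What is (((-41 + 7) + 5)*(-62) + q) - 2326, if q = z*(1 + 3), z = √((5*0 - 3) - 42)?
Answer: -528 + 12*I*√5 ≈ -528.0 + 26.833*I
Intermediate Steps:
z = 3*I*√5 (z = √((0 - 3) - 42) = √(-3 - 42) = √(-45) = 3*I*√5 ≈ 6.7082*I)
q = 12*I*√5 (q = (3*I*√5)*(1 + 3) = (3*I*√5)*4 = 12*I*√5 ≈ 26.833*I)
(((-41 + 7) + 5)*(-62) + q) - 2326 = (((-41 + 7) + 5)*(-62) + 12*I*√5) - 2326 = ((-34 + 5)*(-62) + 12*I*√5) - 2326 = (-29*(-62) + 12*I*√5) - 2326 = (1798 + 12*I*√5) - 2326 = -528 + 12*I*√5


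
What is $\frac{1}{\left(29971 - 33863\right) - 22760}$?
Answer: $- \frac{1}{26652} \approx -3.7521 \cdot 10^{-5}$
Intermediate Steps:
$\frac{1}{\left(29971 - 33863\right) - 22760} = \frac{1}{-3892 - 22760} = \frac{1}{-26652} = - \frac{1}{26652}$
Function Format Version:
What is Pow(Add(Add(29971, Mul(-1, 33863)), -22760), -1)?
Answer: Rational(-1, 26652) ≈ -3.7521e-5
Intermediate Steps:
Pow(Add(Add(29971, Mul(-1, 33863)), -22760), -1) = Pow(Add(Add(29971, -33863), -22760), -1) = Pow(Add(-3892, -22760), -1) = Pow(-26652, -1) = Rational(-1, 26652)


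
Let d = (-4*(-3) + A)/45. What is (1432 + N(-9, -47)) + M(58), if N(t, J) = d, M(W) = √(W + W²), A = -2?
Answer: 12890/9 + √3422 ≈ 1490.7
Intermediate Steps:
d = 2/9 (d = (-4*(-3) - 2)/45 = (12 - 2)*(1/45) = 10*(1/45) = 2/9 ≈ 0.22222)
N(t, J) = 2/9
(1432 + N(-9, -47)) + M(58) = (1432 + 2/9) + √(58*(1 + 58)) = 12890/9 + √(58*59) = 12890/9 + √3422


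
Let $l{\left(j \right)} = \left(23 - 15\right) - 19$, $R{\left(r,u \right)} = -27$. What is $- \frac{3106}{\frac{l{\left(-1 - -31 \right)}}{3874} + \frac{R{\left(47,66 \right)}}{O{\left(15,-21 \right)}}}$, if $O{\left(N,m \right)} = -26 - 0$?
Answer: $- \frac{3008161}{1003} \approx -2999.2$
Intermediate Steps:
$O{\left(N,m \right)} = -26$ ($O{\left(N,m \right)} = -26 + 0 = -26$)
$l{\left(j \right)} = -11$ ($l{\left(j \right)} = 8 - 19 = -11$)
$- \frac{3106}{\frac{l{\left(-1 - -31 \right)}}{3874} + \frac{R{\left(47,66 \right)}}{O{\left(15,-21 \right)}}} = - \frac{3106}{- \frac{11}{3874} - \frac{27}{-26}} = - \frac{3106}{\left(-11\right) \frac{1}{3874} - - \frac{27}{26}} = - \frac{3106}{- \frac{11}{3874} + \frac{27}{26}} = - \frac{3106}{\frac{2006}{1937}} = \left(-3106\right) \frac{1937}{2006} = - \frac{3008161}{1003}$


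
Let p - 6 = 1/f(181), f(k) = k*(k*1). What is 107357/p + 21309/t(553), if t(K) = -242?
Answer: 846955041631/47569214 ≈ 17805.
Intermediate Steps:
f(k) = k**2 (f(k) = k*k = k**2)
p = 196567/32761 (p = 6 + 1/(181**2) = 6 + 1/32761 = 196567/32761 ≈ 6.0000)
107357/p + 21309/t(553) = 107357/(196567/32761) + 21309/(-242) = 107357*(32761/196567) + 21309*(-1/242) = 3517122677/196567 - 21309/242 = 846955041631/47569214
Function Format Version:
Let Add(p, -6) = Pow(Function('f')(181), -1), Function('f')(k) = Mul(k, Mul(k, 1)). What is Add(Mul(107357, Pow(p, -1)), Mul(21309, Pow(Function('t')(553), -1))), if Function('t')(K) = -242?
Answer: Rational(846955041631, 47569214) ≈ 17805.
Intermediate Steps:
Function('f')(k) = Pow(k, 2) (Function('f')(k) = Mul(k, k) = Pow(k, 2))
p = Rational(196567, 32761) (p = Add(6, Pow(Pow(181, 2), -1)) = Add(6, Pow(32761, -1)) = Add(6, Rational(1, 32761)) = Rational(196567, 32761) ≈ 6.0000)
Add(Mul(107357, Pow(p, -1)), Mul(21309, Pow(Function('t')(553), -1))) = Add(Mul(107357, Pow(Rational(196567, 32761), -1)), Mul(21309, Pow(-242, -1))) = Add(Mul(107357, Rational(32761, 196567)), Mul(21309, Rational(-1, 242))) = Add(Rational(3517122677, 196567), Rational(-21309, 242)) = Rational(846955041631, 47569214)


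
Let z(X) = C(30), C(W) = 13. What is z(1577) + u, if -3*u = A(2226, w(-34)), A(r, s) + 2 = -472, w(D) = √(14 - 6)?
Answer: 171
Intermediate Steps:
w(D) = 2*√2 (w(D) = √8 = 2*√2)
z(X) = 13
A(r, s) = -474 (A(r, s) = -2 - 472 = -474)
u = 158 (u = -⅓*(-474) = 158)
z(1577) + u = 13 + 158 = 171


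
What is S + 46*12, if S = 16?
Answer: 568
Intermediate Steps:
S + 46*12 = 16 + 46*12 = 16 + 552 = 568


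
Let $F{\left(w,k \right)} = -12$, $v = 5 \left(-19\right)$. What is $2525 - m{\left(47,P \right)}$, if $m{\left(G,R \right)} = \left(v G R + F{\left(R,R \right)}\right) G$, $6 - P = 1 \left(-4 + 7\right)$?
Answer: $632654$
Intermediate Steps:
$v = -95$
$P = 3$ ($P = 6 - 1 \left(-4 + 7\right) = 6 - 1 \cdot 3 = 6 - 3 = 3$)
$m{\left(G,R \right)} = G \left(-12 - 95 G R\right)$ ($m{\left(G,R \right)} = \left(- 95 G R - 12\right) G = \left(-12 - 95 G R\right) G = G \left(-12 - 95 G R\right)$)
$2525 - m{\left(47,P \right)} = 2525 - 47 \left(-12 - 4465 \cdot 3\right) = 2525 - 47 \left(-12 - 13395\right) = 2525 - 47 \left(-13407\right) = 2525 - -630129 = 2525 + 630129 = 632654$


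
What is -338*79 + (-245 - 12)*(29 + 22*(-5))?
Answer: -5885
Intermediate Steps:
-338*79 + (-245 - 12)*(29 + 22*(-5)) = -26702 - 257*(29 - 110) = -26702 - 257*(-81) = -26702 + 20817 = -5885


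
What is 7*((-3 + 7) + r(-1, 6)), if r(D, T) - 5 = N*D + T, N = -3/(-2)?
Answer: 189/2 ≈ 94.500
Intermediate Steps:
N = 3/2 (N = -3*(-1/2) = 3/2 ≈ 1.5000)
r(D, T) = 5 + T + 3*D/2 (r(D, T) = 5 + (3*D/2 + T) = 5 + (T + 3*D/2) = 5 + T + 3*D/2)
7*((-3 + 7) + r(-1, 6)) = 7*((-3 + 7) + (5 + 6 + (3/2)*(-1))) = 7*(4 + (5 + 6 - 3/2)) = 7*(4 + 19/2) = 7*(27/2) = 189/2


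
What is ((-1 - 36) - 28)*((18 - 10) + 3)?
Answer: -715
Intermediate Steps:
((-1 - 36) - 28)*((18 - 10) + 3) = (-37 - 28)*(8 + 3) = -65*11 = -715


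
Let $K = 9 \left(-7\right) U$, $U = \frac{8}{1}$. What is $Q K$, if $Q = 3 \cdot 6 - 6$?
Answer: $-6048$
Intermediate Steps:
$U = 8$ ($U = 8 \cdot 1 = 8$)
$K = -504$ ($K = 9 \left(-7\right) 8 = \left(-63\right) 8 = -504$)
$Q = 12$ ($Q = 18 - 6 = 12$)
$Q K = 12 \left(-504\right) = -6048$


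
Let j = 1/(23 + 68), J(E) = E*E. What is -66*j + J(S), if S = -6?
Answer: 3210/91 ≈ 35.275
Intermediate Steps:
J(E) = E**2
j = 1/91 ≈ 0.010989
-66*j + J(S) = -66*1/91 + (-6)**2 = -66/91 + 36 = 3210/91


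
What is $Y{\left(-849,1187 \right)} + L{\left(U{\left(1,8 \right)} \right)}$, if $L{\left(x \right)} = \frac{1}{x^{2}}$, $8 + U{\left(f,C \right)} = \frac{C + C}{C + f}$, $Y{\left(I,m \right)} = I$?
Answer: $- \frac{2662383}{3136} \approx -848.97$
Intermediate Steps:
$U{\left(f,C \right)} = -8 + \frac{2 C}{C + f}$ ($U{\left(f,C \right)} = -8 + \frac{C + C}{C + f} = -8 + \frac{2 C}{C + f}$)
$L{\left(x \right)} = \frac{1}{x^{2}}$
$Y{\left(-849,1187 \right)} + L{\left(U{\left(1,8 \right)} \right)} = -849 + \frac{1}{4 \frac{1}{\left(8 + 1\right)^{2}} \left(\left(-4\right) 1 - 24\right)^{2}} = -849 + \frac{1}{\frac{4}{81} \left(-4 - 24\right)^{2}} = -849 + \frac{1}{\frac{3136}{81}} = -849 + \frac{81}{3136} = - \frac{2662383}{3136}$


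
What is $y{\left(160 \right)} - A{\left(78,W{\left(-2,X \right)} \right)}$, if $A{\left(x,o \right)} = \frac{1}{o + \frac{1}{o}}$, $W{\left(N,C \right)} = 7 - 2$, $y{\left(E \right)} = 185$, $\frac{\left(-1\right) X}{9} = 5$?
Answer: $\frac{4805}{26} \approx 184.81$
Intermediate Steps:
$X = -45$ ($X = \left(-9\right) 5 = -45$)
$W{\left(N,C \right)} = 5$ ($W{\left(N,C \right)} = 7 - 2 = 5$)
$y{\left(160 \right)} - A{\left(78,W{\left(-2,X \right)} \right)} = 185 - \frac{5}{1 + 5^{2}} = 185 - \frac{5}{1 + 25} = 185 - \frac{5}{26} = \frac{4805}{26}$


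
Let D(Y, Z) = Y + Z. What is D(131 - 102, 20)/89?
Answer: 49/89 ≈ 0.55056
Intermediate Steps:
D(131 - 102, 20)/89 = ((131 - 102) + 20)/89 = (29 + 20)*(1/89) = 49*(1/89) = 49/89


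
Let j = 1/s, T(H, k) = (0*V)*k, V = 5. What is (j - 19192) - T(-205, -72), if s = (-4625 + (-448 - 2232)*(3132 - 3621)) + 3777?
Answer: -25135225023/1309672 ≈ -19192.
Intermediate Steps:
s = 1309672 (s = (-4625 - 2680*(-489)) + 3777 = (-4625 + 1310520) + 3777 = 1305895 + 3777 = 1309672)
T(H, k) = 0 (T(H, k) = (0*5)*k = 0*k = 0)
j = 1/1309672 ≈ 7.6355e-7
(j - 19192) - T(-205, -72) = (1/1309672 - 19192) - 1*0 = -25135225023/1309672 + 0 = -25135225023/1309672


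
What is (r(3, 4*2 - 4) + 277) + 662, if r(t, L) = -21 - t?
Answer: 915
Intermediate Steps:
(r(3, 4*2 - 4) + 277) + 662 = ((-21 - 1*3) + 277) + 662 = ((-21 - 3) + 277) + 662 = (-24 + 277) + 662 = 253 + 662 = 915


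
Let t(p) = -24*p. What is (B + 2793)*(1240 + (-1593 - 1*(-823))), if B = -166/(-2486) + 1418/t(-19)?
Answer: 186225182005/141702 ≈ 1.3142e+6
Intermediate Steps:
B = 900211/283404 (B = -166/(-2486) + 1418/((-24*(-19))) = -166*(-1/2486) + 1418/456 = 83/1243 + 1418*(1/456) = 83/1243 + 709/228 = 900211/283404 ≈ 3.1764)
(B + 2793)*(1240 + (-1593 - 1*(-823))) = (900211/283404 + 2793)*(1240 + (-1593 - 1*(-823))) = 792447583*(1240 + (-1593 + 823))/283404 = 792447583*(1240 - 770)/283404 = (792447583/283404)*470 = 186225182005/141702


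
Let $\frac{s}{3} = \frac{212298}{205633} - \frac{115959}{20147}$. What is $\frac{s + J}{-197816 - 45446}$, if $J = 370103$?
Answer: $- \frac{766618296425765}{503903616531181} \approx -1.5214$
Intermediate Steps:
$s = - \frac{58703487723}{4142888051}$ ($s = 3 \left(\frac{212298}{205633} - \frac{115959}{20147}\right) = 3 \left(- \frac{19567829241}{4142888051}\right) = - \frac{58703487723}{4142888051} \approx -14.17$)
$\frac{s + J}{-197816 - 45446} = \frac{- \frac{58703487723}{4142888051} + 370103}{-197816 - 45446} = \frac{1533236592851530}{4142888051 \left(-243262\right)} = \frac{1533236592851530}{4142888051} \left(- \frac{1}{243262}\right) = - \frac{766618296425765}{503903616531181}$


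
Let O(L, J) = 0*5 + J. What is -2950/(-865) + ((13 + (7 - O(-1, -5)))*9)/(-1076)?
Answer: 595915/186148 ≈ 3.2013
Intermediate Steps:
O(L, J) = J (O(L, J) = 0 + J = J)
-2950/(-865) + ((13 + (7 - O(-1, -5)))*9)/(-1076) = -2950/(-865) + ((13 + (7 - 1*(-5)))*9)/(-1076) = -2950*(-1/865) + ((13 + (7 + 5))*9)*(-1/1076) = 590/173 + ((13 + 12)*9)*(-1/1076) = 590/173 + (25*9)*(-1/1076) = 590/173 + 225*(-1/1076) = 590/173 - 225/1076 = 595915/186148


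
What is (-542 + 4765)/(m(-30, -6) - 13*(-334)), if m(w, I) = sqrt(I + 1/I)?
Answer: 110017596/113117821 - 4223*I*sqrt(222)/113117821 ≈ 0.97259 - 0.00055625*I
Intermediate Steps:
(-542 + 4765)/(m(-30, -6) - 13*(-334)) = (-542 + 4765)/(sqrt(-6 + 1/(-6)) - 13*(-334)) = 4223/(sqrt(-6 - 1/6) + 4342) = 4223/(sqrt(-37/6) + 4342) = 4223/(I*sqrt(222)/6 + 4342) = 4223/(4342 + I*sqrt(222)/6)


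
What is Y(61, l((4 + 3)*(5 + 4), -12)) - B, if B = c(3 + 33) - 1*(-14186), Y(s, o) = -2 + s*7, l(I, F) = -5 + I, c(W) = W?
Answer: -13797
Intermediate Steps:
Y(s, o) = -2 + 7*s
B = 14222 (B = (3 + 33) - 1*(-14186) = 36 + 14186 = 14222)
Y(61, l((4 + 3)*(5 + 4), -12)) - B = (-2 + 7*61) - 1*14222 = (-2 + 427) - 14222 = 425 - 14222 = -13797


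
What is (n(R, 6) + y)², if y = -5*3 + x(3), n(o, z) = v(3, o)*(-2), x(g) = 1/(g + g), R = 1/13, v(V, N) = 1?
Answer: 10201/36 ≈ 283.36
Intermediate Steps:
R = 1/13 ≈ 0.076923
x(g) = 1/(2*g)
n(o, z) = -2 (n(o, z) = 1*(-2) = -2)
y = -89/6 (y = -5*3 + (½)/3 = -15 + (½)*(⅓) = -15 + ⅙ = -89/6 ≈ -14.833)
(n(R, 6) + y)² = (-2 - 89/6)² = (-101/6)² = 10201/36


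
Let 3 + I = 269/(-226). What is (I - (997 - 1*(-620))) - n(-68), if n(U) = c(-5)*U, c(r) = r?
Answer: -443229/226 ≈ -1961.2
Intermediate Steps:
I = -947/226 (I = -3 + 269/(-226) = -3 + 269*(-1/226) = -3 - 269/226 = -947/226 ≈ -4.1903)
n(U) = -5*U
(I - (997 - 1*(-620))) - n(-68) = (-947/226 - (997 - 1*(-620))) - (-5)*(-68) = (-947/226 - (997 + 620)) - 1*340 = (-947/226 - 1*1617) - 340 = (-947/226 - 1617) - 340 = -366389/226 - 340 = -443229/226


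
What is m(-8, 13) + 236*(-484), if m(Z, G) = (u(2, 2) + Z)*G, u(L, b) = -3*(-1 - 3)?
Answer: -114172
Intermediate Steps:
u(L, b) = 12 (u(L, b) = -3*(-4) = 12)
m(Z, G) = G*(12 + Z) (m(Z, G) = (12 + Z)*G = G*(12 + Z))
m(-8, 13) + 236*(-484) = 13*(12 - 8) + 236*(-484) = 13*4 - 114224 = 52 - 114224 = -114172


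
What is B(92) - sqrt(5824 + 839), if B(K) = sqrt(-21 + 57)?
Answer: 6 - sqrt(6663) ≈ -75.627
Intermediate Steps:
B(K) = 6 (B(K) = sqrt(36) = 6)
B(92) - sqrt(5824 + 839) = 6 - sqrt(5824 + 839) = 6 - sqrt(6663)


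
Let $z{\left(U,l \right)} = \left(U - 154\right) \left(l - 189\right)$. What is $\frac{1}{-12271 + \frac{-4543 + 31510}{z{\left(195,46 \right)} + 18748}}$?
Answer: $- \frac{4295}{52694956} \approx -8.1507 \cdot 10^{-5}$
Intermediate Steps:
$z{\left(U,l \right)} = \left(-189 + l\right) \left(-154 + U\right)$ ($z{\left(U,l \right)} = \left(-154 + U\right) \left(-189 + l\right) = \left(-189 + l\right) \left(-154 + U\right)$)
$\frac{1}{-12271 + \frac{-4543 + 31510}{z{\left(195,46 \right)} + 18748}} = \frac{1}{-12271 + \frac{-4543 + 31510}{\left(29106 - 36855 - 7084 + 195 \cdot 46\right) + 18748}} = \frac{1}{-12271 + \frac{26967}{\left(29106 - 36855 - 7084 + 8970\right) + 18748}} = \frac{1}{-12271 + \frac{26967}{-5863 + 18748}} = \frac{1}{-12271 + \frac{26967}{12885}} = \frac{1}{-12271 + 26967 \cdot \frac{1}{12885}} = \frac{1}{-12271 + \frac{8989}{4295}} = \frac{1}{- \frac{52694956}{4295}} = - \frac{4295}{52694956}$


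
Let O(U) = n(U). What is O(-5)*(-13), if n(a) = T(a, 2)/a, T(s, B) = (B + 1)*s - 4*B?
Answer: -299/5 ≈ -59.800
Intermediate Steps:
T(s, B) = -4*B + s*(1 + B) (T(s, B) = (1 + B)*s - 4*B = s*(1 + B) - 4*B = -4*B + s*(1 + B))
n(a) = (-8 + 3*a)/a (n(a) = (a - 4*2 + 2*a)/a = (a - 8 + 2*a)/a = (-8 + 3*a)/a)
O(U) = 3 - 8/U
O(-5)*(-13) = (3 - 8/(-5))*(-13) = (3 - 8*(-⅕))*(-13) = (3 + 8/5)*(-13) = (23/5)*(-13) = -299/5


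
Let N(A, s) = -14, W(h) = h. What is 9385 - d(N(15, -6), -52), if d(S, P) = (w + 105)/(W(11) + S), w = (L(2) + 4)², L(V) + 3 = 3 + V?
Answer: 9432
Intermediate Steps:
L(V) = V (L(V) = -3 + (3 + V) = V)
w = 36 (w = (2 + 4)² = 6² = 36)
d(S, P) = 141/(11 + S) (d(S, P) = (36 + 105)/(11 + S) = 141/(11 + S))
9385 - d(N(15, -6), -52) = 9385 - 141/(11 - 14) = 9385 - 141/(-3) = 9385 - 141*(-1)/3 = 9385 - 1*(-47) = 9385 + 47 = 9432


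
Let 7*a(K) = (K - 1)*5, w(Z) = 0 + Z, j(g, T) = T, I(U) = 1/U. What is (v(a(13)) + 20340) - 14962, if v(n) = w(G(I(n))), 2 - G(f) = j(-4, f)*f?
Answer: 19367951/3600 ≈ 5380.0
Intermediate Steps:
I(U) = 1/U
G(f) = 2 - f**2 (G(f) = 2 - f*f = 2 - f**2)
w(Z) = Z
a(K) = -5/7 + 5*K/7 (a(K) = ((K - 1)*5)/7 = ((-1 + K)*5)/7 = (-5 + 5*K)/7 = -5/7 + 5*K/7)
v(n) = 2 - 1/n**2 (v(n) = 2 - (1/n)**2 = 2 - 1/n**2)
(v(a(13)) + 20340) - 14962 = ((2 - 1/(-5/7 + (5/7)*13)**2) + 20340) - 14962 = ((2 - 1/(-5/7 + 65/7)**2) + 20340) - 14962 = ((2 - 1/(60/7)**2) + 20340) - 14962 = ((2 - 1*49/3600) + 20340) - 14962 = ((2 - 49/3600) + 20340) - 14962 = (7151/3600 + 20340) - 14962 = 73231151/3600 - 14962 = 19367951/3600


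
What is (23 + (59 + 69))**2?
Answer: 22801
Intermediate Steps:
(23 + (59 + 69))**2 = (23 + 128)**2 = 151**2 = 22801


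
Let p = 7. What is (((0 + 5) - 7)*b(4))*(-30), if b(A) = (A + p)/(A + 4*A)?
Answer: 33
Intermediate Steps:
b(A) = (7 + A)/(5*A) (b(A) = (A + 7)/(A + 4*A) = (7 + A)/((5*A)) = (7 + A)*(1/(5*A)) = (7 + A)/(5*A))
(((0 + 5) - 7)*b(4))*(-30) = (((0 + 5) - 7)*((1/5)*(7 + 4)/4))*(-30) = ((5 - 7)*((1/5)*(1/4)*11))*(-30) = -2*11/20*(-30) = -11/10*(-30) = 33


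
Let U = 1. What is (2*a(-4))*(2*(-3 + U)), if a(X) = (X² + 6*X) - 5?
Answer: 104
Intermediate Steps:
a(X) = -5 + X² + 6*X
(2*a(-4))*(2*(-3 + U)) = (2*(-5 + (-4)² + 6*(-4)))*(2*(-3 + 1)) = (2*(-5 + 16 - 24))*(2*(-2)) = (2*(-13))*(-4) = -26*(-4) = 104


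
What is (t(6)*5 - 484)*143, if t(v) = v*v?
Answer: -43472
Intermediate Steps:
t(v) = v²
(t(6)*5 - 484)*143 = (6²*5 - 484)*143 = (36*5 - 484)*143 = (180 - 484)*143 = -304*143 = -43472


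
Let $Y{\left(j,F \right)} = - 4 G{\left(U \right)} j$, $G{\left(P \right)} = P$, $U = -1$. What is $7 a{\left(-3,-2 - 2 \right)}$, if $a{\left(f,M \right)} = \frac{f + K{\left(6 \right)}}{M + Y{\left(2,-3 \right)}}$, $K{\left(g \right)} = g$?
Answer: $\frac{21}{4} \approx 5.25$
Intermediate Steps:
$Y{\left(j,F \right)} = 4 j$ ($Y{\left(j,F \right)} = \left(-4\right) \left(-1\right) j = 4 j$)
$a{\left(f,M \right)} = \frac{6 + f}{8 + M}$ ($a{\left(f,M \right)} = \frac{f + 6}{M + 4 \cdot 2} = \frac{6 + f}{M + 8} = \frac{6 + f}{8 + M}$)
$7 a{\left(-3,-2 - 2 \right)} = 7 \frac{6 - 3}{8 - 4} = 7 \frac{1}{8 - 4} \cdot 3 = 7 \cdot \frac{1}{4} \cdot 3 = 7 \cdot \frac{3}{4} = \frac{21}{4}$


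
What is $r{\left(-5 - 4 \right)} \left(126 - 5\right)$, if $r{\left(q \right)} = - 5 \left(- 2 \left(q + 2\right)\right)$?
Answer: $-8470$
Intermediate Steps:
$r{\left(q \right)} = 20 + 10 q$ ($r{\left(q \right)} = - 5 \left(- 2 \left(2 + q\right)\right) = - 5 \left(-4 - 2 q\right) = 20 + 10 q$)
$r{\left(-5 - 4 \right)} \left(126 - 5\right) = \left(20 + 10 \left(-5 - 4\right)\right) \left(126 - 5\right) = \left(20 + 10 \left(-5 - 4\right)\right) 121 = \left(20 + 10 \left(-9\right)\right) 121 = \left(20 - 90\right) 121 = \left(-70\right) 121 = -8470$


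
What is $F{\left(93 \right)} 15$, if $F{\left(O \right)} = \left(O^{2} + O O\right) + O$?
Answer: $260865$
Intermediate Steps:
$F{\left(O \right)} = O + 2 O^{2}$ ($F{\left(O \right)} = \left(O^{2} + O^{2}\right) + O = 2 O^{2} + O = O + 2 O^{2}$)
$F{\left(93 \right)} 15 = 93 \left(1 + 2 \cdot 93\right) 15 = 93 \left(1 + 186\right) 15 = 93 \cdot 187 \cdot 15 = 17391 \cdot 15 = 260865$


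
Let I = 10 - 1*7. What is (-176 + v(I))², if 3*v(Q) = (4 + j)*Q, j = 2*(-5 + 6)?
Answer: 28900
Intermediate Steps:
j = 2 (j = 2*1 = 2)
I = 3 (I = 10 - 7 = 3)
v(Q) = 2*Q (v(Q) = ((4 + 2)*Q)/3 = (6*Q)/3 = 2*Q)
(-176 + v(I))² = (-176 + 2*3)² = (-176 + 6)² = (-170)² = 28900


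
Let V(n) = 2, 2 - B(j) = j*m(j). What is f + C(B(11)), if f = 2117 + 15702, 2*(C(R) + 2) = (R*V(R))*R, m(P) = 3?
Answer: 18778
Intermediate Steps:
B(j) = 2 - 3*j (B(j) = 2 - j*3 = 2 - 3*j)
C(R) = -2 + R² (C(R) = -2 + ((R*2)*R)/2 = -2 + ((2*R)*R)/2 = -2 + (2*R²)/2 = -2 + R²)
f = 17819
f + C(B(11)) = 17819 + (-2 + (2 - 3*11)²) = 17819 + (-2 + (2 - 33)²) = 17819 + (-2 + (-31)²) = 17819 + (-2 + 961) = 17819 + 959 = 18778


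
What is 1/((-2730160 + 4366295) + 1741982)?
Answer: 1/3378117 ≈ 2.9602e-7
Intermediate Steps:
1/((-2730160 + 4366295) + 1741982) = 1/(1636135 + 1741982) = 1/3378117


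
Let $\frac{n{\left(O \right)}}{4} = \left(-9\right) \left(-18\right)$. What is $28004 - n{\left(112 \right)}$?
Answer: $27356$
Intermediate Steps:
$n{\left(O \right)} = 648$ ($n{\left(O \right)} = 4 \left(\left(-9\right) \left(-18\right)\right) = 4 \cdot 162 = 648$)
$28004 - n{\left(112 \right)} = 28004 - 648 = 27356$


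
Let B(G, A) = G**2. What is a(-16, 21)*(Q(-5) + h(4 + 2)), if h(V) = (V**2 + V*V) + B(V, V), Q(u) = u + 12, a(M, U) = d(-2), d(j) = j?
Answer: -230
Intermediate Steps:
a(M, U) = -2
Q(u) = 12 + u
h(V) = 3*V**2 (h(V) = (V**2 + V*V) + V**2 = (V**2 + V**2) + V**2 = 2*V**2 + V**2 = 3*V**2)
a(-16, 21)*(Q(-5) + h(4 + 2)) = -2*((12 - 5) + 3*(4 + 2)**2) = -2*(7 + 3*6**2) = -2*(7 + 3*36) = -2*(7 + 108) = -2*115 = -230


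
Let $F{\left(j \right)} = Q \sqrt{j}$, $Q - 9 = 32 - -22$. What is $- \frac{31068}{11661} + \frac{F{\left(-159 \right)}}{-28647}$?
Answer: $- \frac{10356}{3887} - \frac{7 i \sqrt{159}}{3183} \approx -2.6643 - 0.027731 i$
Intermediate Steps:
$Q = 63$ ($Q = 9 + \left(32 - -22\right) = 9 + \left(32 + 22\right) = 9 + 54 = 63$)
$F{\left(j \right)} = 63 \sqrt{j}$
$- \frac{31068}{11661} + \frac{F{\left(-159 \right)}}{-28647} = - \frac{31068}{11661} + \frac{63 \sqrt{-159}}{-28647} = \left(-31068\right) \frac{1}{11661} + 63 i \sqrt{159} \left(- \frac{1}{28647}\right) = - \frac{10356}{3887} + 63 i \sqrt{159} \left(- \frac{1}{28647}\right) = - \frac{10356}{3887} - \frac{7 i \sqrt{159}}{3183}$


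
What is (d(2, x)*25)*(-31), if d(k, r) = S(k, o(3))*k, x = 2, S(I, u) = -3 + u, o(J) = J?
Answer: 0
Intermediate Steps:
d(k, r) = 0 (d(k, r) = (-3 + 3)*k = 0*k = 0)
(d(2, x)*25)*(-31) = (0*25)*(-31) = 0*(-31) = 0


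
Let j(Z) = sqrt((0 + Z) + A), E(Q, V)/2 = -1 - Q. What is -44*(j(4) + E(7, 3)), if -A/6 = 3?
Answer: 704 - 44*I*sqrt(14) ≈ 704.0 - 164.63*I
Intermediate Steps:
A = -18 (A = -6*3 = -18)
E(Q, V) = -2 - 2*Q (E(Q, V) = 2*(-1 - Q) = -2 - 2*Q)
j(Z) = sqrt(-18 + Z) (j(Z) = sqrt((0 + Z) - 18) = sqrt(Z - 18) = sqrt(-18 + Z))
-44*(j(4) + E(7, 3)) = -44*(sqrt(-18 + 4) + (-2 - 2*7)) = -44*(sqrt(-14) + (-2 - 14)) = -44*(I*sqrt(14) - 16) = -44*(-16 + I*sqrt(14)) = 704 - 44*I*sqrt(14)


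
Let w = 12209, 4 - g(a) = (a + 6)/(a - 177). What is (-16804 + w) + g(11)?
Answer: -762089/166 ≈ -4590.9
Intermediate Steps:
g(a) = 4 - (6 + a)/(-177 + a) (g(a) = 4 - (a + 6)/(a - 177) = 4 - (6 + a)/(-177 + a))
(-16804 + w) + g(11) = (-16804 + 12209) + 3*(-238 + 11)/(-177 + 11) = -4595 + 3*(-227)/(-166) = -4595 + 3*(-1/166)*(-227) = -4595 + 681/166 = -762089/166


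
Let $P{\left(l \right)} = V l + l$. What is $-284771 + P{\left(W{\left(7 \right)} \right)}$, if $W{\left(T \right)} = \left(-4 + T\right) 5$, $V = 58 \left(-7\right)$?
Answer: $-290846$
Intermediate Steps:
$V = -406$
$W{\left(T \right)} = -20 + 5 T$
$P{\left(l \right)} = - 405 l$ ($P{\left(l \right)} = - 406 l + l = - 405 l$)
$-284771 + P{\left(W{\left(7 \right)} \right)} = -284771 - 405 \left(-20 + 5 \cdot 7\right) = -284771 - 405 \left(-20 + 35\right) = -284771 - 6075 = -290846$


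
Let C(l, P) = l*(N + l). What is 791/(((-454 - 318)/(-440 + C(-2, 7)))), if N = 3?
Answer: 174811/386 ≈ 452.88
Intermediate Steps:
C(l, P) = l*(3 + l)
791/(((-454 - 318)/(-440 + C(-2, 7)))) = 791/(((-454 - 318)/(-440 - 2*(3 - 2)))) = 791/((-772/(-440 - 2*1))) = 791/((-772/(-440 - 2))) = 791/((-772/(-442))) = 791/((-772*(-1/442))) = 791/(386/221) = 791*(221/386) = 174811/386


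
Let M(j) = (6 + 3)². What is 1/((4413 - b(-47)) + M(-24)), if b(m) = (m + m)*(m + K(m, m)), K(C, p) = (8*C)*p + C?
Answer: 1/1656826 ≈ 6.0356e-7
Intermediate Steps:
K(C, p) = C + 8*C*p (K(C, p) = 8*C*p + C = C + 8*C*p)
b(m) = 2*m*(m + m*(1 + 8*m)) (b(m) = (m + m)*(m + m*(1 + 8*m)) = (2*m)*(m + m*(1 + 8*m)) = 2*m*(m + m*(1 + 8*m)))
M(j) = 81 (M(j) = 9² = 81)
1/((4413 - b(-47)) + M(-24)) = 1/((4413 - (-47)²*(4 + 16*(-47))) + 81) = 1/((4413 - 2209*(4 - 752)) + 81) = 1/((4413 - 2209*(-748)) + 81) = 1/((4413 - 1*(-1652332)) + 81) = 1/((4413 + 1652332) + 81) = 1/(1656745 + 81) = 1/1656826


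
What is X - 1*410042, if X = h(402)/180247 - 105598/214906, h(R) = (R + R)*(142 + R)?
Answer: -7941689144205447/19368080891 ≈ -4.1004e+5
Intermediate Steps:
h(R) = 2*R*(142 + R) (h(R) = (2*R)*(142 + R) = 2*R*(142 + R))
X = 37480501975/19368080891 (X = (2*402*(142 + 402))/180247 - 105598/214906 = (2*402*544)*(1/180247) - 105598*1/214906 = 437376*(1/180247) - 52799/107453 = 437376/180247 - 52799/107453 = 37480501975/19368080891 ≈ 1.9352)
X - 1*410042 = 37480501975/19368080891 - 1*410042 = 37480501975/19368080891 - 410042 = -7941689144205447/19368080891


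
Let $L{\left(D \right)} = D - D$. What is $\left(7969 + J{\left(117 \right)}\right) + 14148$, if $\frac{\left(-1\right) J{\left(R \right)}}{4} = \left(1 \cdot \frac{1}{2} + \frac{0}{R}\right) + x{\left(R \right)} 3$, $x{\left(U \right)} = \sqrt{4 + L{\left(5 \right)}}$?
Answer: $22091$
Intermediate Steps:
$L{\left(D \right)} = 0$
$x{\left(U \right)} = 2$ ($x{\left(U \right)} = \sqrt{4 + 0} = \sqrt{4} = 2$)
$J{\left(R \right)} = -26$ ($J{\left(R \right)} = - 4 \left(\left(1 \cdot \frac{1}{2} + \frac{0}{R}\right) + 2 \cdot 3\right) = - 4 \left(\left(1 \cdot \frac{1}{2} + 0\right) + 6\right) = - 4 \left(\left(\frac{1}{2} + 0\right) + 6\right) = - 4 \left(\frac{1}{2} + 6\right) = \left(-4\right) \frac{13}{2} = -26$)
$\left(7969 + J{\left(117 \right)}\right) + 14148 = \left(7969 - 26\right) + 14148 = 7943 + 14148 = 22091$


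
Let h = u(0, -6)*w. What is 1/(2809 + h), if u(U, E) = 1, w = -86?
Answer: 1/2723 ≈ 0.00036724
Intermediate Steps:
h = -86 (h = 1*(-86) = -86)
1/(2809 + h) = 1/(2809 - 86) = 1/2723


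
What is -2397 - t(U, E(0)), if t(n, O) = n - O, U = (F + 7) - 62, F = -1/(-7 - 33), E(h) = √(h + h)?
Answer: -93681/40 ≈ -2342.0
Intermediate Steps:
E(h) = √2*√h (E(h) = √(2*h) = √2*√h)
F = 1/40 (F = -1/(-40) = -1*(-1/40) = 1/40 ≈ 0.025000)
U = -2199/40 (U = (1/40 + 7) - 62 = 281/40 - 62 = -2199/40 ≈ -54.975)
-2397 - t(U, E(0)) = -2397 - (-2199/40 - √2*√0) = -2397 - (-2199/40 - √2*0) = -2397 - (-2199/40 - 1*0) = -2397 - (-2199/40 + 0) = -2397 - 1*(-2199/40) = -2397 + 2199/40 = -93681/40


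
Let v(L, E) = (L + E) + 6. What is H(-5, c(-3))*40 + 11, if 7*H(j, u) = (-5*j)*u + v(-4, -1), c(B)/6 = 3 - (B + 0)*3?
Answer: 72117/7 ≈ 10302.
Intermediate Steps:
v(L, E) = 6 + E + L (v(L, E) = (E + L) + 6 = 6 + E + L)
c(B) = 18 - 18*B (c(B) = 6*(3 - (B + 0)*3) = 6*(3 - B*3) = 6*(3 - 3*B) = 18 - 18*B)
H(j, u) = ⅐ - 5*j*u/7 (H(j, u) = ((-5*j)*u + (6 - 1 - 4))/7 = (-5*j*u + 1)/7 = (1 - 5*j*u)/7 = ⅐ - 5*j*u/7)
H(-5, c(-3))*40 + 11 = (⅐ - 5/7*(-5)*(18 - 18*(-3)))*40 + 11 = (⅐ - 5/7*(-5)*(18 + 54))*40 + 11 = (⅐ - 5/7*(-5)*72)*40 + 11 = (⅐ + 1800/7)*40 + 11 = (1801/7)*40 + 11 = 72040/7 + 11 = 72117/7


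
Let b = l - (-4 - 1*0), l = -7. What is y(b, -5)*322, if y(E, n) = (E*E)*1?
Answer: 2898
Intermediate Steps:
b = -3 (b = -7 - (-4 - 1*0) = -7 - (-4 + 0) = -7 - 1*(-4) = -7 + 4 = -3)
y(E, n) = E² (y(E, n) = E²*1 = E²)
y(b, -5)*322 = (-3)²*322 = 9*322 = 2898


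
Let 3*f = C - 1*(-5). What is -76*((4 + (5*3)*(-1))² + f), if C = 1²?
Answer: -9348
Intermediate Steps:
C = 1
f = 2 (f = (1 - 1*(-5))/3 = (1 + 5)/3 = (⅓)*6 = 2)
-76*((4 + (5*3)*(-1))² + f) = -76*((4 + (5*3)*(-1))² + 2) = -76*((4 + 15*(-1))² + 2) = -76*((4 - 15)² + 2) = -76*((-11)² + 2) = -76*(121 + 2) = -76*123 = -9348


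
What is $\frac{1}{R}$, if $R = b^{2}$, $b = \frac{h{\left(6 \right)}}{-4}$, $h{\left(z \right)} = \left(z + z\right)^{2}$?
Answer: $\frac{1}{1296} \approx 0.0007716$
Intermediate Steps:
$h{\left(z \right)} = 4 z^{2}$ ($h{\left(z \right)} = \left(2 z\right)^{2} = 4 z^{2}$)
$b = -36$ ($b = \frac{4 \cdot 6^{2}}{-4} = 4 \cdot 36 \left(- \frac{1}{4}\right) = 144 \left(- \frac{1}{4}\right) = -36$)
$R = 1296$ ($R = \left(-36\right)^{2} = 1296$)
$\frac{1}{R} = \frac{1}{1296}$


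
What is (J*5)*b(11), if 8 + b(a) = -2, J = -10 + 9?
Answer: 50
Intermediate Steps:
J = -1
b(a) = -10 (b(a) = -8 - 2 = -10)
(J*5)*b(11) = -1*5*(-10) = -5*(-10) = 50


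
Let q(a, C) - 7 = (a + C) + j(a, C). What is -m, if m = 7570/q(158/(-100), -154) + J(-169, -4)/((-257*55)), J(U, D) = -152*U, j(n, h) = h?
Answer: 5738731252/213848415 ≈ 26.836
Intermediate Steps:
q(a, C) = 7 + a + 2*C (q(a, C) = 7 + ((a + C) + C) = 7 + ((C + a) + C) = 7 + (a + 2*C) = 7 + a + 2*C)
m = -5738731252/213848415 (m = 7570/(7 + 158/(-100) + 2*(-154)) + (-152*(-169))/((-257*55)) = 7570/(7 + 158*(-1/100) - 308) + 25688/(-14135) = 7570/(7 - 79/50 - 308) + 25688*(-1/14135) = 7570/(-15129/50) - 25688/14135 = 7570*(-50/15129) - 25688/14135 = -378500/15129 - 25688/14135 = -5738731252/213848415 ≈ -26.836)
-m = -1*(-5738731252/213848415) = 5738731252/213848415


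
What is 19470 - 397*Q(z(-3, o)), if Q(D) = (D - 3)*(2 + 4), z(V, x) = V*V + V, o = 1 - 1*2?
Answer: 12324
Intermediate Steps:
o = -1 (o = 1 - 2 = -1)
z(V, x) = V + V² (z(V, x) = V² + V = V + V²)
Q(D) = -18 + 6*D (Q(D) = (-3 + D)*6 = -18 + 6*D)
19470 - 397*Q(z(-3, o)) = 19470 - 397*(-18 + 6*(-3*(1 - 3))) = 19470 - 397*(-18 + 6*(-3*(-2))) = 19470 - 397*(-18 + 6*6) = 19470 - 397*(-18 + 36) = 19470 - 397*18 = 19470 - 1*7146 = 19470 - 7146 = 12324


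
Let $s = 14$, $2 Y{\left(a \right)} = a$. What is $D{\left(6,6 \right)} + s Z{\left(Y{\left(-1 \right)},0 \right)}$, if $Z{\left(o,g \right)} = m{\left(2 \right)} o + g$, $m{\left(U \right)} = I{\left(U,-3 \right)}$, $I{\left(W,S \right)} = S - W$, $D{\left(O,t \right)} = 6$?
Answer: $41$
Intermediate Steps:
$Y{\left(a \right)} = \frac{a}{2}$
$m{\left(U \right)} = -3 - U$
$Z{\left(o,g \right)} = g - 5 o$ ($Z{\left(o,g \right)} = \left(-3 - 2\right) o + g = - 5 o + g = g - 5 o$)
$D{\left(6,6 \right)} + s Z{\left(Y{\left(-1 \right)},0 \right)} = 6 + 14 \left(0 - 5 \cdot \frac{1}{2} \left(-1\right)\right) = 6 + 14 \left(0 - - \frac{5}{2}\right) = 6 + 14 \left(0 + \frac{5}{2}\right) = 6 + 14 \cdot \frac{5}{2} = 6 + 35 = 41$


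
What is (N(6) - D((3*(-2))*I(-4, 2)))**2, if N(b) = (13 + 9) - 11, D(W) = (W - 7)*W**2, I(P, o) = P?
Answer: 95667961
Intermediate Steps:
D(W) = W**2*(-7 + W) (D(W) = (-7 + W)*W**2 = W**2*(-7 + W))
N(b) = 11 (N(b) = 22 - 11 = 11)
(N(6) - D((3*(-2))*I(-4, 2)))**2 = (11 - ((3*(-2))*(-4))**2*(-7 + (3*(-2))*(-4)))**2 = (11 - (-6*(-4))**2*(-7 - 6*(-4)))**2 = (11 - 24**2*(-7 + 24))**2 = (11 - 576*17)**2 = (11 - 1*9792)**2 = (11 - 9792)**2 = (-9781)**2 = 95667961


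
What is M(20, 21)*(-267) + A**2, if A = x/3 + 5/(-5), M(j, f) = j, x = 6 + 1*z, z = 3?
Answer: -5336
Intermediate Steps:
x = 9 (x = 6 + 1*3 = 6 + 3 = 9)
A = 2 (A = 9/3 + 5/(-5) = 9*(1/3) + 5*(-1/5) = 3 - 1 = 2)
M(20, 21)*(-267) + A**2 = 20*(-267) + 2**2 = -5340 + 4 = -5336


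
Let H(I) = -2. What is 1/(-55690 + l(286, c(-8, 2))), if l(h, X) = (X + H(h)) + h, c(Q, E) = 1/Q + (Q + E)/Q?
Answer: -8/443243 ≈ -1.8049e-5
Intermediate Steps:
c(Q, E) = 1/Q + (E + Q)/Q
l(h, X) = -2 + X + h (l(h, X) = (X - 2) + h = (-2 + X) + h = -2 + X + h)
1/(-55690 + l(286, c(-8, 2))) = 1/(-55690 + (-2 + (1 + 2 - 8)/(-8) + 286)) = 1/(-55690 + (-2 - 1/8*(-5) + 286)) = 1/(-55690 + (-2 + 5/8 + 286)) = 1/(-55690 + 2277/8) = 1/(-443243/8) = -8/443243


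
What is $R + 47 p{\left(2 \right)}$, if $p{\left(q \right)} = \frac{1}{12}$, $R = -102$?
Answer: $- \frac{1177}{12} \approx -98.083$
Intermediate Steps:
$p{\left(q \right)} = \frac{1}{12}$
$R + 47 p{\left(2 \right)} = -102 + 47 \cdot \frac{1}{12} = -102 + \frac{47}{12} = - \frac{1177}{12}$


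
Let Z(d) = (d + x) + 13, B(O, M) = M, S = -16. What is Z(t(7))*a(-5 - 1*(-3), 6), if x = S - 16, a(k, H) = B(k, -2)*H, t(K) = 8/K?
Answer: 1500/7 ≈ 214.29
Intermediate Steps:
a(k, H) = -2*H
x = -32 (x = -16 - 16 = -32)
Z(d) = -19 + d (Z(d) = (d - 32) + 13 = (-32 + d) + 13 = -19 + d)
Z(t(7))*a(-5 - 1*(-3), 6) = (-19 + 8/7)*(-2*6) = (-19 + 8*(⅐))*(-12) = (-19 + 8/7)*(-12) = -125/7*(-12) = 1500/7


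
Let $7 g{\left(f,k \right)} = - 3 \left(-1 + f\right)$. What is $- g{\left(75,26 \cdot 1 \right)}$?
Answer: $\frac{222}{7} \approx 31.714$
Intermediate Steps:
$g{\left(f,k \right)} = \frac{3}{7} - \frac{3 f}{7}$ ($g{\left(f,k \right)} = \frac{\left(-3\right) \left(-1 + f\right)}{7} = \frac{3 - 3 f}{7} = \frac{3}{7} - \frac{3 f}{7}$)
$- g{\left(75,26 \cdot 1 \right)} = - (\frac{3}{7} - \frac{225}{7}) = \left(-1\right) \left(- \frac{222}{7}\right) = \frac{222}{7}$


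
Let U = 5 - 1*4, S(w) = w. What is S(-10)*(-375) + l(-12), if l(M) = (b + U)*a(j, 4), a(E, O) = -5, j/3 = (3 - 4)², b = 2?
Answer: 3735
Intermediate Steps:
U = 1 (U = 5 - 4 = 1)
j = 3 (j = 3*(3 - 4)² = 3*(-1)² = 3*1 = 3)
l(M) = -15 (l(M) = (2 + 1)*(-5) = 3*(-5) = -15)
S(-10)*(-375) + l(-12) = -10*(-375) - 15 = 3750 - 15 = 3735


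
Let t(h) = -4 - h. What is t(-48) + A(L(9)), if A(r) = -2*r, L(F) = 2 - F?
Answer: 58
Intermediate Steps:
t(-48) + A(L(9)) = (-4 - 1*(-48)) - 2*(2 - 1*9) = (-4 + 48) - 2*(2 - 9) = 44 - 2*(-7) = 44 + 14 = 58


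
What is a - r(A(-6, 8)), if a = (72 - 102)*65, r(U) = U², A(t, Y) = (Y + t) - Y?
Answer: -1986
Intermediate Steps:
A(t, Y) = t
a = -1950 (a = -30*65 = -1950)
a - r(A(-6, 8)) = -1950 - 1*(-6)² = -1950 - 1*36 = -1950 - 36 = -1986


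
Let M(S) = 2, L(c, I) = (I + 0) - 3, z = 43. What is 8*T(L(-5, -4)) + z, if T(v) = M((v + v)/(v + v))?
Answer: 59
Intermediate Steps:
L(c, I) = -3 + I (L(c, I) = I - 3 = -3 + I)
T(v) = 2
8*T(L(-5, -4)) + z = 8*2 + 43 = 16 + 43 = 59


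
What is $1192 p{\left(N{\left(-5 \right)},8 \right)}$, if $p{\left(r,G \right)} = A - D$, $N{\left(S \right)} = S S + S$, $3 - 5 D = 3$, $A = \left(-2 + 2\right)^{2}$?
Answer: $0$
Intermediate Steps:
$A = 0$ ($A = 0^{2} = 0$)
$D = 0$ ($D = \frac{3}{5} - \frac{3}{5} = 0$)
$N{\left(S \right)} = S + S^{2}$ ($N{\left(S \right)} = S^{2} + S = S + S^{2}$)
$p{\left(r,G \right)} = 0$ ($p{\left(r,G \right)} = 0 - 0 = 0 + 0 = 0$)
$1192 p{\left(N{\left(-5 \right)},8 \right)} = 1192 \cdot 0 = 0$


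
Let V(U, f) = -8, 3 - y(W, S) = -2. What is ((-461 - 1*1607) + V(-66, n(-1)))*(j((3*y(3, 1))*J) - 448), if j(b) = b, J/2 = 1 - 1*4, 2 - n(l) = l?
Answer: 1116888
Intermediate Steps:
y(W, S) = 5 (y(W, S) = 3 - 1*(-2) = 3 + 2 = 5)
n(l) = 2 - l
J = -6 (J = 2*(1 - 1*4) = 2*(1 - 4) = 2*(-3) = -6)
((-461 - 1*1607) + V(-66, n(-1)))*(j((3*y(3, 1))*J) - 448) = ((-461 - 1*1607) - 8)*((3*5)*(-6) - 448) = ((-461 - 1607) - 8)*(15*(-6) - 448) = (-2068 - 8)*(-90 - 448) = -2076*(-538) = 1116888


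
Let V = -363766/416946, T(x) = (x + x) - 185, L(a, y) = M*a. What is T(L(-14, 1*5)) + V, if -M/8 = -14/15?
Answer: -137223572/347455 ≈ -394.94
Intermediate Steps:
M = 112/15 (M = -(-112)/15 = -8*(-14/15) = 112/15 ≈ 7.4667)
L(a, y) = 112*a/15
T(x) = -185 + 2*x (T(x) = 2*x - 185 = -185 + 2*x)
V = -181883/208473 (V = -363766*1/416946 = -181883/208473 ≈ -0.87245)
T(L(-14, 1*5)) + V = (-185 + 2*((112/15)*(-14))) - 181883/208473 = (-185 + 2*(-1568/15)) - 181883/208473 = (-185 - 3136/15) - 181883/208473 = -5911/15 - 181883/208473 = -137223572/347455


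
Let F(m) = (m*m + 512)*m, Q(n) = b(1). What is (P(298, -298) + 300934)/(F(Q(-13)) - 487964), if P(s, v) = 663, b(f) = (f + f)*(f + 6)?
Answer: -301597/478052 ≈ -0.63089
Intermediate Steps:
b(f) = 2*f*(6 + f) (b(f) = (2*f)*(6 + f) = 2*f*(6 + f))
Q(n) = 14 (Q(n) = 2*1*(6 + 1) = 2*1*7 = 14)
F(m) = m*(512 + m**2) (F(m) = (m**2 + 512)*m = (512 + m**2)*m = m*(512 + m**2))
(P(298, -298) + 300934)/(F(Q(-13)) - 487964) = (663 + 300934)/(14*(512 + 14**2) - 487964) = 301597/(14*(512 + 196) - 487964) = 301597/(14*708 - 487964) = 301597/(9912 - 487964) = 301597/(-478052) = 301597*(-1/478052) = -301597/478052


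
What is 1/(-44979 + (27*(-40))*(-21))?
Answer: -1/22299 ≈ -4.4845e-5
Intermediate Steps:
1/(-44979 + (27*(-40))*(-21)) = 1/(-44979 - 1080*(-21)) = 1/(-44979 + 22680) = 1/(-22299) = -1/22299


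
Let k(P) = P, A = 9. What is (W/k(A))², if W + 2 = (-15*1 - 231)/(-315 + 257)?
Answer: 4225/68121 ≈ 0.062022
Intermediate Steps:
W = 65/29 (W = -2 + (-15*1 - 231)/(-315 + 257) = -2 + (-15 - 231)/(-58) = -2 - 246*(-1/58) = -2 + 123/29 = 65/29 ≈ 2.2414)
(W/k(A))² = ((65/29)/9)² = ((65/29)*(⅑))² = (65/261)² = 4225/68121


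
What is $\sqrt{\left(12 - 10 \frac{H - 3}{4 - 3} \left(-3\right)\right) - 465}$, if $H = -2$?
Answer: $3 i \sqrt{67} \approx 24.556 i$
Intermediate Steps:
$\sqrt{\left(12 - 10 \frac{H - 3}{4 - 3} \left(-3\right)\right) - 465} = \sqrt{\left(12 - 10 \frac{-2 - 3}{4 - 3} \left(-3\right)\right) - 465} = \sqrt{\left(12 - 10 - \frac{5}{1} \left(-3\right)\right) - 465} = \sqrt{\left(12 - 10 \left(-5\right) 1 \left(-3\right)\right) - 465} = \sqrt{\left(12 - 10 \left(\left(-5\right) \left(-3\right)\right)\right) - 465} = \sqrt{\left(12 - 150\right) - 465} = \sqrt{-138 - 465} = \sqrt{-603} = 3 i \sqrt{67}$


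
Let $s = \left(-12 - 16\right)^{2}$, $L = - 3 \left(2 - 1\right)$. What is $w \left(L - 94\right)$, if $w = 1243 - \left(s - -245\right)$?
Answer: $-20758$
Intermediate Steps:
$L = -3$ ($L = \left(-3\right) 1 = -3$)
$s = 784$ ($s = \left(-28\right)^{2} = 784$)
$w = 214$ ($w = 1243 - \left(784 - -245\right) = 1243 - \left(784 + 245\right) = 1243 - 1029 = 214$)
$w \left(L - 94\right) = 214 \left(-3 - 94\right) = 214 \left(-97\right) = -20758$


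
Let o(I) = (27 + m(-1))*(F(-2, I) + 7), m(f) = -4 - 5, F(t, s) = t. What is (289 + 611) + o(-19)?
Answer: 990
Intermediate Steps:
m(f) = -9
o(I) = 90 (o(I) = (27 - 9)*(-2 + 7) = 18*5 = 90)
(289 + 611) + o(-19) = (289 + 611) + 90 = 900 + 90 = 990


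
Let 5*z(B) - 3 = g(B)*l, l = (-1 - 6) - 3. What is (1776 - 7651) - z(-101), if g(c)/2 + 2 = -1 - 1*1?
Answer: -29458/5 ≈ -5891.6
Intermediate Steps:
g(c) = -8 (g(c) = -4 + 2*(-1 - 1*1) = -4 + 2*(-1 - 1) = -4 + 2*(-2) = -4 - 4 = -8)
l = -10 (l = -7 - 3 = -10)
z(B) = 83/5 (z(B) = ⅗ + (-8*(-10))/5 = ⅗ + (⅕)*80 = ⅗ + 16 = 83/5)
(1776 - 7651) - z(-101) = (1776 - 7651) - 1*83/5 = -5875 - 83/5 = -29458/5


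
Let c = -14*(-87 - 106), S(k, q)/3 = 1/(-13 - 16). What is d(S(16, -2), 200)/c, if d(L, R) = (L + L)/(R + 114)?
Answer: -3/12302206 ≈ -2.4386e-7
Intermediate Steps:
S(k, q) = -3/29 (S(k, q) = 3/(-13 - 16) = 3/(-29) = 3*(-1/29) = -3/29)
d(L, R) = 2*L/(114 + R) (d(L, R) = (2*L)/(114 + R) = 2*L/(114 + R))
c = 2702 (c = -14*(-193) = 2702)
d(S(16, -2), 200)/c = (2*(-3/29)/(114 + 200))/2702 = (2*(-3/29)/314)*(1/2702) = (2*(-3/29)*(1/314))*(1/2702) = -3/4553*1/2702 = -3/12302206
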